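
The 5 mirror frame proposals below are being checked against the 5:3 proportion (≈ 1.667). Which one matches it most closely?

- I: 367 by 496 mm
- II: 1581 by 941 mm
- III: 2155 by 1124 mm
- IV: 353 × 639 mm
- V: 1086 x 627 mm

II

Target 5:3 ≈ 1.667.
I: 1.351 (Δ0.316)  II: 1.680 (Δ0.013)  III: 1.917 (Δ0.250)  IV: 1.810 (Δ0.143)  V: 1.732 (Δ0.065)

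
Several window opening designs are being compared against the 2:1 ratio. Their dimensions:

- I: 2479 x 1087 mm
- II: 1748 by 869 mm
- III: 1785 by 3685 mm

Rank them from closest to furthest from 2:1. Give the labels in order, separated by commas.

II, III, I

I: 2479/1087 ≈ 2.281 → |2.281 − 2.000| = 0.281
II: 1748/869 ≈ 2.012 → |2.012 − 2.000| = 0.012
III: 3685/1785 ≈ 2.064 → |2.064 − 2.000| = 0.064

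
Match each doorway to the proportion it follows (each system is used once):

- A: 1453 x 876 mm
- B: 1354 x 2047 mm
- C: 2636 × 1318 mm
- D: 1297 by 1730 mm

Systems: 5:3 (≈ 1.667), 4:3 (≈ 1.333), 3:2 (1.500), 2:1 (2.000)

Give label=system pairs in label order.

A = 1453/876 ≈ 1.659 → 5:3 (1.667)
B = 2047/1354 ≈ 1.512 → 3:2 (1.500)
C = 2636/1318 ≈ 2.000 → 2:1 (2.000)
D = 1730/1297 ≈ 1.334 → 4:3 (1.333)

A=5:3, B=3:2, C=2:1, D=4:3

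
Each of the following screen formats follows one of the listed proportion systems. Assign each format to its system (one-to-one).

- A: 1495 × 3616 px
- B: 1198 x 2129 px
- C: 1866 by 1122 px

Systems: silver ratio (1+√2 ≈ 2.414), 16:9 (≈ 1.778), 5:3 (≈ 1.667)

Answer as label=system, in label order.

A=silver ratio, B=16:9, C=5:3

A = 3616/1495 ≈ 2.419 → silver ratio (2.414)
B = 2129/1198 ≈ 1.777 → 16:9 (1.778)
C = 1866/1122 ≈ 1.663 → 5:3 (1.667)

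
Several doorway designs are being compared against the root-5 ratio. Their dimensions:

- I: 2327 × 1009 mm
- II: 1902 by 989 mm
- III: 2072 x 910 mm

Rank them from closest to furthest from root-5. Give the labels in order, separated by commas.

I: 2327/1009 ≈ 2.306 → |2.306 − 2.236| = 0.070
II: 1902/989 ≈ 1.923 → |1.923 − 2.236| = 0.313
III: 2072/910 ≈ 2.277 → |2.277 − 2.236| = 0.041

III, I, II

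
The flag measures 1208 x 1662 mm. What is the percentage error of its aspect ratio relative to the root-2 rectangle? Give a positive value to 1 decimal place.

2.7%

Ratio = 1662 / 1208 ≈ 1.3758.
Ideal root-2 ≈ 1.4142. |1.3758 − 1.4142| / 1.4142 ≈ 2.72% → 2.7%.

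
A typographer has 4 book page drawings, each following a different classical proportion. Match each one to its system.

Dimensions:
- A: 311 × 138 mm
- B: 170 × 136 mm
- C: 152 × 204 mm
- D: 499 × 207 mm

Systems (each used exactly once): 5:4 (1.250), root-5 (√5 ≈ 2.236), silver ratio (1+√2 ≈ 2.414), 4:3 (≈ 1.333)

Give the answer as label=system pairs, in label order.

Ratios: A ≈ 2.254; B ≈ 1.250; C ≈ 1.342; D ≈ 2.411.
Targets: 5:4 ≈ 1.250; root-5 ≈ 2.236; silver ratio ≈ 2.414; 4:3 ≈ 1.333.

A=root-5, B=5:4, C=4:3, D=silver ratio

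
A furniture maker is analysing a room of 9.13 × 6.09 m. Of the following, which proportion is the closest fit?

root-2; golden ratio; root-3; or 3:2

9.13/6.09 ≈ 1.499. Nearest candidates are 3:2 (1.500, off by 0.001) and root-2 (1.414, off by 0.085).

3:2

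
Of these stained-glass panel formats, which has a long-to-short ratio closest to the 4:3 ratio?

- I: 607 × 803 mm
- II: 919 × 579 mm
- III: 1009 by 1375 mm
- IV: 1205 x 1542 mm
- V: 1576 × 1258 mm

Ratios (long/short): I ≈ 1.323; II ≈ 1.587; III ≈ 1.363; IV ≈ 1.280; V ≈ 1.253.
4:3 ≈ 1.333; option I is nearest (Δ 0.010).

I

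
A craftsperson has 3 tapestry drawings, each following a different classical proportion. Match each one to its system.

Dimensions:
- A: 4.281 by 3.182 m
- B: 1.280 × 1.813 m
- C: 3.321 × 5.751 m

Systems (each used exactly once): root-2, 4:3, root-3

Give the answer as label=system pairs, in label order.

A=4:3, B=root-2, C=root-3

Ratios: A ≈ 1.345; B ≈ 1.416; C ≈ 1.732.
Targets: root-2 ≈ 1.414; 4:3 ≈ 1.333; root-3 ≈ 1.732.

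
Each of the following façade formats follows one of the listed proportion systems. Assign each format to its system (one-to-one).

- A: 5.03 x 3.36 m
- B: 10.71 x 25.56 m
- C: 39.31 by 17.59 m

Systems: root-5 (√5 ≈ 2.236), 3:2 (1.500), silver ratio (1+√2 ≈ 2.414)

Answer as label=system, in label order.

A = 5.03/3.36 ≈ 1.497 → 3:2 (1.500)
B = 25.56/10.71 ≈ 2.387 → silver ratio (2.414)
C = 39.31/17.59 ≈ 2.235 → root-5 (2.236)

A=3:2, B=silver ratio, C=root-5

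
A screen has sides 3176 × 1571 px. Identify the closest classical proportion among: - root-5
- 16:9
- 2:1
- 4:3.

Ratio = 3176 / 1571 ≈ 2.022.
Distances: root-5 2.236 (Δ 0.214); 16:9 1.778 (Δ 0.244); 2:1 2.000 (Δ 0.022); 4:3 1.333 (Δ 0.689).

2:1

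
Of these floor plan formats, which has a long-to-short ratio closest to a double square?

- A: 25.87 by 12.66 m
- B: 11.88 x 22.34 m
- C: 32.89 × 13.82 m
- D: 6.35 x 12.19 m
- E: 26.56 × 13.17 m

E

Ratios (long/short): A ≈ 2.043; B ≈ 1.880; C ≈ 2.380; D ≈ 1.920; E ≈ 2.017.
2:1 ≈ 2.000; option E is nearest (Δ 0.017).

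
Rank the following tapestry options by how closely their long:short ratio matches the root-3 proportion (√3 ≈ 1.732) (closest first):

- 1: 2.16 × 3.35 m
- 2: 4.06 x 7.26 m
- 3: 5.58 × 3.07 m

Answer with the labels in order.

2, 3, 1

Ratios: 1 = 3.35 / 2.16 ≈ 1.551; 2 = 7.26 / 4.06 ≈ 1.788; 3 = 5.58 / 3.07 ≈ 1.818.
|Δ from 1.732|: 1 0.181; 2 0.056; 3 0.086.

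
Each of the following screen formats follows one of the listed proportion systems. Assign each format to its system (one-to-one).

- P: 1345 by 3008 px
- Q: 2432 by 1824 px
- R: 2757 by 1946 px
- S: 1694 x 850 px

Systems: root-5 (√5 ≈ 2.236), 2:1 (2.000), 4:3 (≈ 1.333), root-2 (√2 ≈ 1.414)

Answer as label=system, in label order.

P = 3008/1345 ≈ 2.236 → root-5 (2.236)
Q = 2432/1824 ≈ 1.333 → 4:3 (1.333)
R = 2757/1946 ≈ 1.417 → root-2 (1.414)
S = 1694/850 ≈ 1.993 → 2:1 (2.000)

P=root-5, Q=4:3, R=root-2, S=2:1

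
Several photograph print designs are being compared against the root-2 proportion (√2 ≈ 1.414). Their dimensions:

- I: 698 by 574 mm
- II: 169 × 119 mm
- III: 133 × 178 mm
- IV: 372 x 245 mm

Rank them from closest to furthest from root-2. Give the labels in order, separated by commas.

I: 698/574 ≈ 1.216 → |1.216 − 1.414| = 0.198
II: 169/119 ≈ 1.420 → |1.420 − 1.414| = 0.006
III: 178/133 ≈ 1.338 → |1.338 − 1.414| = 0.076
IV: 372/245 ≈ 1.518 → |1.518 − 1.414| = 0.104

II, III, IV, I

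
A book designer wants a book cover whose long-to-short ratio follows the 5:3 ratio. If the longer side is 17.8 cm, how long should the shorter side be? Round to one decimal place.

10.7 cm

5:3 ≈ 1.66667.
Shorter side = 17.8 ÷ 1.66667 ≈ 10.680 → 10.7 cm.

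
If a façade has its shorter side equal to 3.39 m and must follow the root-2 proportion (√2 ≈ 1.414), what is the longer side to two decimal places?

root-2 ≈ 1.41421.
Longer side = 3.39 × 1.41421 ≈ 4.7942 → 4.79 m.

4.79 m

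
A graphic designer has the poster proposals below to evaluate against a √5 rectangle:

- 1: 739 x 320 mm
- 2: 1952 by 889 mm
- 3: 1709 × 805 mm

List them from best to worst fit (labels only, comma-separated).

2, 1, 3

1: 739/320 ≈ 2.309 → |2.309 − 2.236| = 0.073
2: 1952/889 ≈ 2.196 → |2.196 − 2.236| = 0.040
3: 1709/805 ≈ 2.123 → |2.123 − 2.236| = 0.113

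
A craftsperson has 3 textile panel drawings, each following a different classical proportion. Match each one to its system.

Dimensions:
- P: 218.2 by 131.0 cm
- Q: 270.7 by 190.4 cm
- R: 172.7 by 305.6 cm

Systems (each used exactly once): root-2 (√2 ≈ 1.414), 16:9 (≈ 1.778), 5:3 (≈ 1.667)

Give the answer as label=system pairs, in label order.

P=5:3, Q=root-2, R=16:9

P = 218.2/131.0 ≈ 1.666 → 5:3 (1.667)
Q = 270.7/190.4 ≈ 1.422 → root-2 (1.414)
R = 305.6/172.7 ≈ 1.770 → 16:9 (1.778)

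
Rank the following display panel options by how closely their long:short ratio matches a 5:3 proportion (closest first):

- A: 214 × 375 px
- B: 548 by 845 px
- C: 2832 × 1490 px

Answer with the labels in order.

A, B, C

A: 375/214 ≈ 1.752 → |1.752 − 1.667| = 0.085
B: 845/548 ≈ 1.542 → |1.542 − 1.667| = 0.125
C: 2832/1490 ≈ 1.901 → |1.901 − 1.667| = 0.234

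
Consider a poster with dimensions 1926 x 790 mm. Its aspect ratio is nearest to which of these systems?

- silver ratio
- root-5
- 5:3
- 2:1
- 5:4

silver ratio

Ratio = 1926 / 790 ≈ 2.438.
Distances: silver ratio 2.414 (Δ 0.024); root-5 2.236 (Δ 0.202); 5:3 1.667 (Δ 0.771); 2:1 2.000 (Δ 0.438); 5:4 1.250 (Δ 1.188).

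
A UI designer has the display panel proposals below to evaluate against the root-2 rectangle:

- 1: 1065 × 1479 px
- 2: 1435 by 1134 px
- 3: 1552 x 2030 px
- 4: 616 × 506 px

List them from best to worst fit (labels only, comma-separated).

1, 3, 2, 4

Ratios: 1 = 1479 / 1065 ≈ 1.389; 2 = 1435 / 1134 ≈ 1.265; 3 = 2030 / 1552 ≈ 1.308; 4 = 616 / 506 ≈ 1.217.
|Δ from 1.414|: 1 0.025; 2 0.149; 3 0.106; 4 0.197.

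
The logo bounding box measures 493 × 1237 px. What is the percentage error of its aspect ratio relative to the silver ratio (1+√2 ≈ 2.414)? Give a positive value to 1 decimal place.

Ratio = 1237 / 493 ≈ 2.5091.
Ideal silver ratio ≈ 2.4142. |2.5091 − 2.4142| / 2.4142 ≈ 3.93% → 3.9%.

3.9%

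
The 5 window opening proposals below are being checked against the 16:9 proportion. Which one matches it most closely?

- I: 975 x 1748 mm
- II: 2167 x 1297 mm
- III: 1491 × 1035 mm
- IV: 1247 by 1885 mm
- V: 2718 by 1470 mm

Ratios (long/short): I ≈ 1.793; II ≈ 1.671; III ≈ 1.441; IV ≈ 1.512; V ≈ 1.849.
16:9 ≈ 1.778; option I is nearest (Δ 0.015).

I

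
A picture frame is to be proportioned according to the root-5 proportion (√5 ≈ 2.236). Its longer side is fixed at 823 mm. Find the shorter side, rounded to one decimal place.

root-5 ≈ 2.23607.
Shorter side = 823 ÷ 2.23607 ≈ 368.056 → 368.1 mm.

368.1 mm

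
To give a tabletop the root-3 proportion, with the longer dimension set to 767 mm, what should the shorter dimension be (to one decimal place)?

442.8 mm

root-3 ≈ 1.73205.
Shorter side = 767 ÷ 1.73205 ≈ 442.828 → 442.8 mm.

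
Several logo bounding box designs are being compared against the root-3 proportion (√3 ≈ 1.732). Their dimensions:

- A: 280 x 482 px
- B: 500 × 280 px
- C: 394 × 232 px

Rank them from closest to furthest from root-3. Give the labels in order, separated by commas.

A: 482/280 ≈ 1.721 → |1.721 − 1.732| = 0.011
B: 500/280 ≈ 1.786 → |1.786 − 1.732| = 0.054
C: 394/232 ≈ 1.698 → |1.698 − 1.732| = 0.034

A, C, B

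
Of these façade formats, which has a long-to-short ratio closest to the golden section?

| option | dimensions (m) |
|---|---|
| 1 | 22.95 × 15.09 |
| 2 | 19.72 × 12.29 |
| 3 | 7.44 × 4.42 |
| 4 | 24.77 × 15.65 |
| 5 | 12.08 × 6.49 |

Ratios (long/short): 1 ≈ 1.521; 2 ≈ 1.605; 3 ≈ 1.683; 4 ≈ 1.583; 5 ≈ 1.861.
golden ratio ≈ 1.618; option 2 is nearest (Δ 0.013).

2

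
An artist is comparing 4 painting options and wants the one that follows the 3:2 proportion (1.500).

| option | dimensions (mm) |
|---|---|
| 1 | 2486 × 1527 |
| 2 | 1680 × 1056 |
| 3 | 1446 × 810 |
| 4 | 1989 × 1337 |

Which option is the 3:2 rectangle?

4

Ratios (long/short): 1 ≈ 1.628; 2 ≈ 1.591; 3 ≈ 1.785; 4 ≈ 1.488.
3:2 ≈ 1.500; option 4 is nearest (Δ 0.012).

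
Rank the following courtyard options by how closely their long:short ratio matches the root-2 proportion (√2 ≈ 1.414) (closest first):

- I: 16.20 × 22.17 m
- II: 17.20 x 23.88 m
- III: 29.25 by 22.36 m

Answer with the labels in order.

II, I, III

Ratios: I = 22.17 / 16.20 ≈ 1.369; II = 23.88 / 17.20 ≈ 1.388; III = 29.25 / 22.36 ≈ 1.308.
|Δ from 1.414|: I 0.045; II 0.026; III 0.106.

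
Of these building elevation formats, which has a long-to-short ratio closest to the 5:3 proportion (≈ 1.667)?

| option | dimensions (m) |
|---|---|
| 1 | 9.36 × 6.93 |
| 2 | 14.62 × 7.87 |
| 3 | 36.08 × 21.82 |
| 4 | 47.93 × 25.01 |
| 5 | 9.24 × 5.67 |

3

Ratios (long/short): 1 ≈ 1.351; 2 ≈ 1.858; 3 ≈ 1.654; 4 ≈ 1.916; 5 ≈ 1.630.
5:3 ≈ 1.667; option 3 is nearest (Δ 0.013).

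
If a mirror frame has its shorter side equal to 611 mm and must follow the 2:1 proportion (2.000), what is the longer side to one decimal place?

2:1 = 2.00000.
Longer side = 611 × 2.00000 ≈ 1222.000 → 1222.0 mm.

1222.0 mm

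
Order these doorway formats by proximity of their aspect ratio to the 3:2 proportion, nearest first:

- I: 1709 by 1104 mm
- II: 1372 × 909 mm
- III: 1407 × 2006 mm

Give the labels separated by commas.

II, I, III

I: 1709/1104 ≈ 1.548 → |1.548 − 1.500| = 0.048
II: 1372/909 ≈ 1.509 → |1.509 − 1.500| = 0.009
III: 2006/1407 ≈ 1.426 → |1.426 − 1.500| = 0.074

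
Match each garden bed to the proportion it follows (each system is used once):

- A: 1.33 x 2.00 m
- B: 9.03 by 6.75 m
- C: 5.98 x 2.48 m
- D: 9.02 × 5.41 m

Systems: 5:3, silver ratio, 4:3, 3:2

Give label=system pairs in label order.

A=3:2, B=4:3, C=silver ratio, D=5:3

Ratios: A ≈ 1.504; B ≈ 1.338; C ≈ 2.411; D ≈ 1.667.
Targets: 5:3 ≈ 1.667; silver ratio ≈ 2.414; 4:3 ≈ 1.333; 3:2 ≈ 1.500.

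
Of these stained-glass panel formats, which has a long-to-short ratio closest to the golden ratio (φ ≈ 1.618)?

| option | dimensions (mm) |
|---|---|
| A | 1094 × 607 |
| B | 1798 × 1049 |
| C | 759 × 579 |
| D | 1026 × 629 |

Target golden ratio ≈ 1.618.
A: 1.802 (Δ0.184)  B: 1.714 (Δ0.096)  C: 1.311 (Δ0.307)  D: 1.631 (Δ0.013)

D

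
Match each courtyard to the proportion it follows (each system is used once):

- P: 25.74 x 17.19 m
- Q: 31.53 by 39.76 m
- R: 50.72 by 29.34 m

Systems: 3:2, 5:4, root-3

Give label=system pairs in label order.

P = 25.74/17.19 ≈ 1.497 → 3:2 (1.500)
Q = 39.76/31.53 ≈ 1.261 → 5:4 (1.250)
R = 50.72/29.34 ≈ 1.729 → root-3 (1.732)

P=3:2, Q=5:4, R=root-3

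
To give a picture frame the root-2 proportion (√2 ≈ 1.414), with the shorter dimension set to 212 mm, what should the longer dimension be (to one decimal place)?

299.8 mm

root-2 ≈ 1.41421.
Longer side = 212 × 1.41421 ≈ 299.813 → 299.8 mm.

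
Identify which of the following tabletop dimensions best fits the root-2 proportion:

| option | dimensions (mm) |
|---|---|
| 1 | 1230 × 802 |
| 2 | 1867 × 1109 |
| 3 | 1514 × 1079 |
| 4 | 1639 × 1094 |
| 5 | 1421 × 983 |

3

Ratios (long/short): 1 ≈ 1.534; 2 ≈ 1.683; 3 ≈ 1.403; 4 ≈ 1.498; 5 ≈ 1.446.
root-2 ≈ 1.414; option 3 is nearest (Δ 0.011).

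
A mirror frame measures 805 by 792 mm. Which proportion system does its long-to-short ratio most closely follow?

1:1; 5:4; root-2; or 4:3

805/792 ≈ 1.016. Nearest candidates are 1:1 (1.000, off by 0.016) and 5:4 (1.250, off by 0.234).

1:1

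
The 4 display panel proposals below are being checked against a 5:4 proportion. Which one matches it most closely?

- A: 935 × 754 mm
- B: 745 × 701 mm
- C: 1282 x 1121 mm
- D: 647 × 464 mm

A

Ratios (long/short): A ≈ 1.240; B ≈ 1.063; C ≈ 1.144; D ≈ 1.394.
5:4 ≈ 1.250; option A is nearest (Δ 0.010).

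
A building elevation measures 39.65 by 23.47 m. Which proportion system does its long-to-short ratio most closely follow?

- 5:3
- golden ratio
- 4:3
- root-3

5:3

Ratio = 39.65 / 23.47 ≈ 1.689.
Distances: 5:3 1.667 (Δ 0.022); golden ratio 1.618 (Δ 0.071); 4:3 1.333 (Δ 0.356); root-3 1.732 (Δ 0.043).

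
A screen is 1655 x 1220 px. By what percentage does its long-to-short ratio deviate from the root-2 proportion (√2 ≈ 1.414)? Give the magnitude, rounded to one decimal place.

Ratio = 1655 / 1220 ≈ 1.3566.
Ideal root-2 ≈ 1.4142. |1.3566 − 1.4142| / 1.4142 ≈ 4.07% → 4.1%.

4.1%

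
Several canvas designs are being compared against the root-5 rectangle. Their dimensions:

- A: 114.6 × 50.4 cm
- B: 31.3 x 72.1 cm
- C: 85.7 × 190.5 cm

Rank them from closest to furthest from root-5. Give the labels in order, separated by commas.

A: 114.6/50.4 ≈ 2.274 → |2.274 − 2.236| = 0.038
B: 72.1/31.3 ≈ 2.304 → |2.304 − 2.236| = 0.068
C: 190.5/85.7 ≈ 2.223 → |2.223 − 2.236| = 0.013

C, A, B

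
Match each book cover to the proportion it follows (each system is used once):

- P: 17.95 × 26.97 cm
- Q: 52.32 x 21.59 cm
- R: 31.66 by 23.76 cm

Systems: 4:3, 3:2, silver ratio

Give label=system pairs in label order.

P=3:2, Q=silver ratio, R=4:3

P = 26.97/17.95 ≈ 1.503 → 3:2 (1.500)
Q = 52.32/21.59 ≈ 2.423 → silver ratio (2.414)
R = 31.66/23.76 ≈ 1.332 → 4:3 (1.333)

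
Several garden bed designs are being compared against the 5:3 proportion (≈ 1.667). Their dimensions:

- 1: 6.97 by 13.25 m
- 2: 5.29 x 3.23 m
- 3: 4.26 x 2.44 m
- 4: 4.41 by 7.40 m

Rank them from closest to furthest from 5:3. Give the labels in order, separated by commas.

4, 2, 3, 1

1: 13.25/6.97 ≈ 1.901 → |1.901 − 1.667| = 0.234
2: 5.29/3.23 ≈ 1.638 → |1.638 − 1.667| = 0.029
3: 4.26/2.44 ≈ 1.746 → |1.746 − 1.667| = 0.079
4: 7.40/4.41 ≈ 1.678 → |1.678 − 1.667| = 0.011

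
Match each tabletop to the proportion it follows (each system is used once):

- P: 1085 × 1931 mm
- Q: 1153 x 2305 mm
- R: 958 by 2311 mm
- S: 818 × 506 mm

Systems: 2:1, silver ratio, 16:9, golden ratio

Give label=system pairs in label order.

P=16:9, Q=2:1, R=silver ratio, S=golden ratio

Ratios: P ≈ 1.780; Q ≈ 1.999; R ≈ 2.412; S ≈ 1.617.
Targets: 2:1 ≈ 2.000; silver ratio ≈ 2.414; 16:9 ≈ 1.778; golden ratio ≈ 1.618.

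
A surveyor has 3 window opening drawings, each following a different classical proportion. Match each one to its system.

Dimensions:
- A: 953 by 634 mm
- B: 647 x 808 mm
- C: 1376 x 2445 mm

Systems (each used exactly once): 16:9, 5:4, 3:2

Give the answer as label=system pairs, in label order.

A = 953/634 ≈ 1.503 → 3:2 (1.500)
B = 808/647 ≈ 1.249 → 5:4 (1.250)
C = 2445/1376 ≈ 1.777 → 16:9 (1.778)

A=3:2, B=5:4, C=16:9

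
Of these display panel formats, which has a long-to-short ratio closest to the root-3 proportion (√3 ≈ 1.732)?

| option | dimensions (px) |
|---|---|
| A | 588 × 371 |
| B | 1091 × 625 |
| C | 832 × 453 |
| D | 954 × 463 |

B

Ratios (long/short): A ≈ 1.585; B ≈ 1.746; C ≈ 1.837; D ≈ 2.060.
root-3 ≈ 1.732; option B is nearest (Δ 0.014).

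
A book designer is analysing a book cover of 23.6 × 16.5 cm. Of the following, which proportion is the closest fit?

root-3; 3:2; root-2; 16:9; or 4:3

root-2

23.6/16.5 ≈ 1.430. Nearest candidates are root-2 (1.414, off by 0.016) and 3:2 (1.500, off by 0.070).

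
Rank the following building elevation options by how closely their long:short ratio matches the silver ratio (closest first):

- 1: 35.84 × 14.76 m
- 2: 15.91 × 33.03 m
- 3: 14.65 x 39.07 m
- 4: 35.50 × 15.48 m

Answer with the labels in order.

Ratios: 1 = 35.84 / 14.76 ≈ 2.428; 2 = 33.03 / 15.91 ≈ 2.076; 3 = 39.07 / 14.65 ≈ 2.667; 4 = 35.50 / 15.48 ≈ 2.293.
|Δ from 2.414|: 1 0.014; 2 0.338; 3 0.253; 4 0.121.

1, 4, 3, 2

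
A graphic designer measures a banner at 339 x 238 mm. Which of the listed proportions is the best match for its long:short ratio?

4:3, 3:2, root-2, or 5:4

root-2

Ratio = 339 / 238 ≈ 1.424.
Distances: 4:3 1.333 (Δ 0.091); 3:2 1.500 (Δ 0.076); root-2 1.414 (Δ 0.010); 5:4 1.250 (Δ 0.174).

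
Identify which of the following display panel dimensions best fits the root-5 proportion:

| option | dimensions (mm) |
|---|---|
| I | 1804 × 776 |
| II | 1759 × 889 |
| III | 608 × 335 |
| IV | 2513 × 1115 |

IV

Ratios (long/short): I ≈ 2.325; II ≈ 1.979; III ≈ 1.815; IV ≈ 2.254.
root-5 ≈ 2.236; option IV is nearest (Δ 0.018).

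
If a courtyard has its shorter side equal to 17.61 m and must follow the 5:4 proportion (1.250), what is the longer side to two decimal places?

5:4 = 1.25000.
Longer side = 17.61 × 1.25000 ≈ 22.0125 → 22.01 m.

22.01 m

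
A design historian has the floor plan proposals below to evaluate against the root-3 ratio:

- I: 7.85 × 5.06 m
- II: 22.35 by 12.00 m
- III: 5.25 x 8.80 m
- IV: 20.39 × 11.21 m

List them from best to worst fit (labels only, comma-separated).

III, IV, II, I

Ratios: I = 7.85 / 5.06 ≈ 1.551; II = 22.35 / 12.00 ≈ 1.863; III = 8.80 / 5.25 ≈ 1.676; IV = 20.39 / 11.21 ≈ 1.819.
|Δ from 1.732|: I 0.181; II 0.131; III 0.056; IV 0.087.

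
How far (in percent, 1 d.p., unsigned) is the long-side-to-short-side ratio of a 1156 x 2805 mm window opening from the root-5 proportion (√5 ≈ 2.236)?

8.5%

Ratio = 2805 / 1156 ≈ 2.4265.
Ideal root-5 ≈ 2.2361. |2.4265 − 2.2361| / 2.2361 ≈ 8.51% → 8.5%.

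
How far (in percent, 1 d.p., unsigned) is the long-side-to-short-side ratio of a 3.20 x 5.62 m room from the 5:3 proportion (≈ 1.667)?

Ratio = 5.62 / 3.20 ≈ 1.7562.
Ideal 5:3 ≈ 1.6667. |1.7562 − 1.6667| / 1.6667 ≈ 5.37% → 5.4%.

5.4%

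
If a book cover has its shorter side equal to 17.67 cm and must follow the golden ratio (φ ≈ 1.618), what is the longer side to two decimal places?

28.59 cm

golden ratio ≈ 1.61803.
Longer side = 17.67 × 1.61803 ≈ 28.5906 → 28.59 cm.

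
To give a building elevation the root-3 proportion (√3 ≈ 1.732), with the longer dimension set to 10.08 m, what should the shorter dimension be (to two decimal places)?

root-3 ≈ 1.73205.
Shorter side = 10.08 ÷ 1.73205 ≈ 5.8197 → 5.82 m.

5.82 m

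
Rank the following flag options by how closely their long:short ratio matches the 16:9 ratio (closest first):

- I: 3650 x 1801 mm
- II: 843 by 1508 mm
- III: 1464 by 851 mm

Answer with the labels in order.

II, III, I

Ratios: I = 3650 / 1801 ≈ 2.027; II = 1508 / 843 ≈ 1.789; III = 1464 / 851 ≈ 1.720.
|Δ from 1.778|: I 0.249; II 0.011; III 0.058.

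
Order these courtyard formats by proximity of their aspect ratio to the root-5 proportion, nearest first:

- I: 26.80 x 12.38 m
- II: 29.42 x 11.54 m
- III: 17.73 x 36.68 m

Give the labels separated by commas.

I, III, II

Ratios: I = 26.80 / 12.38 ≈ 2.165; II = 29.42 / 11.54 ≈ 2.549; III = 36.68 / 17.73 ≈ 2.069.
|Δ from 2.236|: I 0.071; II 0.313; III 0.167.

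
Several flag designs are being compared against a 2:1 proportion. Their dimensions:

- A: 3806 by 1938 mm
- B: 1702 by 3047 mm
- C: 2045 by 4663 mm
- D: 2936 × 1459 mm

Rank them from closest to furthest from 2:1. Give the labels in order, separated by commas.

Ratios: A = 3806 / 1938 ≈ 1.964; B = 3047 / 1702 ≈ 1.790; C = 4663 / 2045 ≈ 2.280; D = 2936 / 1459 ≈ 2.012.
|Δ from 2.000|: A 0.036; B 0.210; C 0.280; D 0.012.

D, A, B, C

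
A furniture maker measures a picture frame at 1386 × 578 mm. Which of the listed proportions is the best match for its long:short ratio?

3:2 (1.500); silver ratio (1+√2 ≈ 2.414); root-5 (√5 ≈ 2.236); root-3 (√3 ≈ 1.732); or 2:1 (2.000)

Ratio = 1386 / 578 ≈ 2.398.
Distances: 3:2 1.500 (Δ 0.898); silver ratio 2.414 (Δ 0.016); root-5 2.236 (Δ 0.162); root-3 1.732 (Δ 0.666); 2:1 2.000 (Δ 0.398).

silver ratio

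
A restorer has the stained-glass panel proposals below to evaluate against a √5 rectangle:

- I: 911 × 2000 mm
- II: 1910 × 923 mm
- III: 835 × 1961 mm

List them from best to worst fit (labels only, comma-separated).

I: 2000/911 ≈ 2.195 → |2.195 − 2.236| = 0.041
II: 1910/923 ≈ 2.069 → |2.069 − 2.236| = 0.167
III: 1961/835 ≈ 2.349 → |2.349 − 2.236| = 0.113

I, III, II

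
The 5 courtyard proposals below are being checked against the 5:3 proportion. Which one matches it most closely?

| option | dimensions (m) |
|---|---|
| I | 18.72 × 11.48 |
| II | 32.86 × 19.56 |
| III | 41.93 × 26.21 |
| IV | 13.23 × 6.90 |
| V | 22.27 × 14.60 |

II

Target 5:3 ≈ 1.667.
I: 1.631 (Δ0.036)  II: 1.680 (Δ0.013)  III: 1.600 (Δ0.067)  IV: 1.917 (Δ0.250)  V: 1.525 (Δ0.142)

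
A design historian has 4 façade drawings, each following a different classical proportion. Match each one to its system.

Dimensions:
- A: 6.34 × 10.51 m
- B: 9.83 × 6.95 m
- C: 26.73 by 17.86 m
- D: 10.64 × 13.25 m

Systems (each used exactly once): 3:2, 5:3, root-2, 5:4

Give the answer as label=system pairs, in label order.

A=5:3, B=root-2, C=3:2, D=5:4

A = 10.51/6.34 ≈ 1.658 → 5:3 (1.667)
B = 9.83/6.95 ≈ 1.414 → root-2 (1.414)
C = 26.73/17.86 ≈ 1.497 → 3:2 (1.500)
D = 13.25/10.64 ≈ 1.245 → 5:4 (1.250)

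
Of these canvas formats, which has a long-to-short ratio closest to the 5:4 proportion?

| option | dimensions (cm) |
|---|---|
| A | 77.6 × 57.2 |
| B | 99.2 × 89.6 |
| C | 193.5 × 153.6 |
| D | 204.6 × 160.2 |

Target 5:4 ≈ 1.250.
A: 1.357 (Δ0.107)  B: 1.107 (Δ0.143)  C: 1.260 (Δ0.010)  D: 1.277 (Δ0.027)

C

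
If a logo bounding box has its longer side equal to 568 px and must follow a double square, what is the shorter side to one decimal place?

284.0 px

2:1 = 2.00000.
Shorter side = 568 ÷ 2.00000 ≈ 284.000 → 284.0 px.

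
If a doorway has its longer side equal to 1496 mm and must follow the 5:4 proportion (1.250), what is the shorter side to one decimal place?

1196.8 mm

5:4 = 1.25000.
Shorter side = 1496 ÷ 1.25000 ≈ 1196.800 → 1196.8 mm.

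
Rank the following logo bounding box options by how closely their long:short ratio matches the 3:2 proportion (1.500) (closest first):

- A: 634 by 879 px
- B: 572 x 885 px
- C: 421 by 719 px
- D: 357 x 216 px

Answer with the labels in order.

Ratios: A = 879 / 634 ≈ 1.386; B = 885 / 572 ≈ 1.547; C = 719 / 421 ≈ 1.708; D = 357 / 216 ≈ 1.653.
|Δ from 1.500|: A 0.114; B 0.047; C 0.208; D 0.153.

B, A, D, C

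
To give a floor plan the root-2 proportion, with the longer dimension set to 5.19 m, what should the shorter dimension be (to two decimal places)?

3.67 m

root-2 ≈ 1.41421.
Shorter side = 5.19 ÷ 1.41421 ≈ 3.6699 → 3.67 m.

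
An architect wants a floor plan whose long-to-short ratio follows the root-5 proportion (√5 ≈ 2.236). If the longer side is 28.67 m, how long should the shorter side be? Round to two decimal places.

root-5 ≈ 2.23607.
Shorter side = 28.67 ÷ 2.23607 ≈ 12.8216 → 12.82 m.

12.82 m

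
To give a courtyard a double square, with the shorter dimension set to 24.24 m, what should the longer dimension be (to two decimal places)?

48.48 m

2:1 = 2.00000.
Longer side = 24.24 × 2.00000 ≈ 48.4800 → 48.48 m.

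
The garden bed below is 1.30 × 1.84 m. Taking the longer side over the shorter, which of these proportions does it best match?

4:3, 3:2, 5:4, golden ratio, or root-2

root-2

1.84/1.30 ≈ 1.415. Nearest candidates are root-2 (1.414, off by 0.001) and 4:3 (1.333, off by 0.082).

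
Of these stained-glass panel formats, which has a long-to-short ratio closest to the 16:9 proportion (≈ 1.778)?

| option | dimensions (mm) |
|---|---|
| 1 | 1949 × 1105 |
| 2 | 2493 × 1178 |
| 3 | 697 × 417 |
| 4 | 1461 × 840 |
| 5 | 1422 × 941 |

1

Ratios (long/short): 1 ≈ 1.764; 2 ≈ 2.116; 3 ≈ 1.671; 4 ≈ 1.739; 5 ≈ 1.511.
16:9 ≈ 1.778; option 1 is nearest (Δ 0.014).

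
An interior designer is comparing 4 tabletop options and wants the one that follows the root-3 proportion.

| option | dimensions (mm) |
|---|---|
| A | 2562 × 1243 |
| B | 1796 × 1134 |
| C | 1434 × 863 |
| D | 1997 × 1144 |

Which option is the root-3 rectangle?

D

Ratios (long/short): A ≈ 2.061; B ≈ 1.584; C ≈ 1.662; D ≈ 1.746.
root-3 ≈ 1.732; option D is nearest (Δ 0.014).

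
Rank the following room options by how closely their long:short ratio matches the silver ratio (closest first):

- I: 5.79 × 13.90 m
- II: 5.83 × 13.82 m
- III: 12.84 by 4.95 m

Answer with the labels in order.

I: 13.90/5.79 ≈ 2.401 → |2.401 − 2.414| = 0.013
II: 13.82/5.83 ≈ 2.370 → |2.370 − 2.414| = 0.044
III: 12.84/4.95 ≈ 2.594 → |2.594 − 2.414| = 0.180

I, II, III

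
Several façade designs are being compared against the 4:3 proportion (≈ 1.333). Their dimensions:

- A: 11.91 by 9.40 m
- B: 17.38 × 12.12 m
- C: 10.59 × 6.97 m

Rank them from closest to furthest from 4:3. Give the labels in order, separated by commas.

A, B, C

A: 11.91/9.40 ≈ 1.267 → |1.267 − 1.333| = 0.066
B: 17.38/12.12 ≈ 1.434 → |1.434 − 1.333| = 0.101
C: 10.59/6.97 ≈ 1.519 → |1.519 − 1.333| = 0.186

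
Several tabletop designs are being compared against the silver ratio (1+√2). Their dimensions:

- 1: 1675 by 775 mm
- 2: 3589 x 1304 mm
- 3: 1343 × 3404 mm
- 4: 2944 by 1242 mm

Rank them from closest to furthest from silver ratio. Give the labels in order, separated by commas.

4, 3, 1, 2

1: 1675/775 ≈ 2.161 → |2.161 − 2.414| = 0.253
2: 3589/1304 ≈ 2.752 → |2.752 − 2.414| = 0.338
3: 3404/1343 ≈ 2.535 → |2.535 − 2.414| = 0.121
4: 2944/1242 ≈ 2.370 → |2.370 − 2.414| = 0.044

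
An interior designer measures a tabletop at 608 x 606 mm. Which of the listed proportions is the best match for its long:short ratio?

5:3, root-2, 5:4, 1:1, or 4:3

1:1

608/606 ≈ 1.003. Nearest candidates are 1:1 (1.000, off by 0.003) and 5:4 (1.250, off by 0.247).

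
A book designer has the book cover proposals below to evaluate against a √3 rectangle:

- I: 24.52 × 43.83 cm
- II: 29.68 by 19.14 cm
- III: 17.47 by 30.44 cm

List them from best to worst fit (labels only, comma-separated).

Ratios: I = 43.83 / 24.52 ≈ 1.788; II = 29.68 / 19.14 ≈ 1.551; III = 30.44 / 17.47 ≈ 1.742.
|Δ from 1.732|: I 0.056; II 0.181; III 0.010.

III, I, II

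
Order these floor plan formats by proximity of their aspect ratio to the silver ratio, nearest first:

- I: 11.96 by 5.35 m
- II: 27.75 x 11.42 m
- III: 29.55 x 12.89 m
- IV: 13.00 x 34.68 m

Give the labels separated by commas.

I: 11.96/5.35 ≈ 2.236 → |2.236 − 2.414| = 0.178
II: 27.75/11.42 ≈ 2.430 → |2.430 − 2.414| = 0.016
III: 29.55/12.89 ≈ 2.292 → |2.292 − 2.414| = 0.122
IV: 34.68/13.00 ≈ 2.668 → |2.668 − 2.414| = 0.254

II, III, I, IV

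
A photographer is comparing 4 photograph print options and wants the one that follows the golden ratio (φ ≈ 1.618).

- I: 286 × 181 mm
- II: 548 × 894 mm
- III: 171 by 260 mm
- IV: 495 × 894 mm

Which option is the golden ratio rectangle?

II

Ratios (long/short): I ≈ 1.580; II ≈ 1.631; III ≈ 1.520; IV ≈ 1.806.
golden ratio ≈ 1.618; option II is nearest (Δ 0.013).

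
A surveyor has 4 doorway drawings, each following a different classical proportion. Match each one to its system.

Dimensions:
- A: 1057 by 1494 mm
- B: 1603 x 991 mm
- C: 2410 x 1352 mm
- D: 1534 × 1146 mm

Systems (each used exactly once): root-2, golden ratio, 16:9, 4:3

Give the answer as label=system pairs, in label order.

Ratios: A ≈ 1.413; B ≈ 1.618; C ≈ 1.783; D ≈ 1.339.
Targets: root-2 ≈ 1.414; golden ratio ≈ 1.618; 16:9 ≈ 1.778; 4:3 ≈ 1.333.

A=root-2, B=golden ratio, C=16:9, D=4:3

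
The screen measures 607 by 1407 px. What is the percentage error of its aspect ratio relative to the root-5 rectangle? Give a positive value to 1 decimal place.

3.7%

Ratio = 1407 / 607 ≈ 2.3180.
Ideal root-5 ≈ 2.2361. |2.3180 − 2.2361| / 2.2361 ≈ 3.66% → 3.7%.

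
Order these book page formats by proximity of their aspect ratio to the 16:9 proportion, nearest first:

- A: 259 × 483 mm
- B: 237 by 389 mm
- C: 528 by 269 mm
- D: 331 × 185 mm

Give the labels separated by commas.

A: 483/259 ≈ 1.865 → |1.865 − 1.778| = 0.087
B: 389/237 ≈ 1.641 → |1.641 − 1.778| = 0.137
C: 528/269 ≈ 1.963 → |1.963 − 1.778| = 0.185
D: 331/185 ≈ 1.789 → |1.789 − 1.778| = 0.011

D, A, B, C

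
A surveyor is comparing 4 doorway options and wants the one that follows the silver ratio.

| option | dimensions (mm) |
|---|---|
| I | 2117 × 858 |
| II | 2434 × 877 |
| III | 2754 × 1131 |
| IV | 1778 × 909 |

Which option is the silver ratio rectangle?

Target silver ratio ≈ 2.414.
I: 2.467 (Δ0.053)  II: 2.775 (Δ0.361)  III: 2.435 (Δ0.021)  IV: 1.956 (Δ0.458)

III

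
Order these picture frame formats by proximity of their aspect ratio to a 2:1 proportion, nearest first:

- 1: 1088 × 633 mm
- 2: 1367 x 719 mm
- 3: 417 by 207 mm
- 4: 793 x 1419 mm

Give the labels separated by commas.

Ratios: 1 = 1088 / 633 ≈ 1.719; 2 = 1367 / 719 ≈ 1.901; 3 = 417 / 207 ≈ 2.014; 4 = 1419 / 793 ≈ 1.789.
|Δ from 2.000|: 1 0.281; 2 0.099; 3 0.014; 4 0.211.

3, 2, 4, 1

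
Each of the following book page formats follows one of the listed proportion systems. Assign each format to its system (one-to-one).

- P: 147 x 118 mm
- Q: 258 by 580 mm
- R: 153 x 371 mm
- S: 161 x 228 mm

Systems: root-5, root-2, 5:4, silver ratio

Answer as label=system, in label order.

P = 147/118 ≈ 1.246 → 5:4 (1.250)
Q = 580/258 ≈ 2.248 → root-5 (2.236)
R = 371/153 ≈ 2.425 → silver ratio (2.414)
S = 228/161 ≈ 1.416 → root-2 (1.414)

P=5:4, Q=root-5, R=silver ratio, S=root-2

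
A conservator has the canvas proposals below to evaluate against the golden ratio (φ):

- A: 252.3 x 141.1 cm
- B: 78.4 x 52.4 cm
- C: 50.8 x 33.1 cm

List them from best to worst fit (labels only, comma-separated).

A: 252.3/141.1 ≈ 1.788 → |1.788 − 1.618| = 0.170
B: 78.4/52.4 ≈ 1.496 → |1.496 − 1.618| = 0.122
C: 50.8/33.1 ≈ 1.535 → |1.535 − 1.618| = 0.083

C, B, A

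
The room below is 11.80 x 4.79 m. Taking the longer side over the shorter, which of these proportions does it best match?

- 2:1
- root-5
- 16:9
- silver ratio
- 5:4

11.80/4.79 ≈ 2.463. Nearest candidates are silver ratio (2.414, off by 0.049) and root-5 (2.236, off by 0.227).

silver ratio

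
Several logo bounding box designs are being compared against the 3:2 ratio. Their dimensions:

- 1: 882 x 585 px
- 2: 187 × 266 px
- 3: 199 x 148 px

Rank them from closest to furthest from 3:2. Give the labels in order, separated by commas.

1, 2, 3

1: 882/585 ≈ 1.508 → |1.508 − 1.500| = 0.008
2: 266/187 ≈ 1.422 → |1.422 − 1.500| = 0.078
3: 199/148 ≈ 1.345 → |1.345 − 1.500| = 0.155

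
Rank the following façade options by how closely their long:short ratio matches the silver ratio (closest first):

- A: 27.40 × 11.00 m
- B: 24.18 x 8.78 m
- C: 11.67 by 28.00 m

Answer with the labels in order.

C, A, B

A: 27.40/11.00 ≈ 2.491 → |2.491 − 2.414| = 0.077
B: 24.18/8.78 ≈ 2.754 → |2.754 − 2.414| = 0.340
C: 28.00/11.67 ≈ 2.399 → |2.399 − 2.414| = 0.015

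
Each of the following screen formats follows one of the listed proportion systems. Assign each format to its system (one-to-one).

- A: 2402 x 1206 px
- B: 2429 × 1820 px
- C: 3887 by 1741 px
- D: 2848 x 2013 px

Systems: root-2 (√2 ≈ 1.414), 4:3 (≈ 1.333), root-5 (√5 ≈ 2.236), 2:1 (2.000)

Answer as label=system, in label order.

A=2:1, B=4:3, C=root-5, D=root-2

Ratios: A ≈ 1.992; B ≈ 1.335; C ≈ 2.233; D ≈ 1.415.
Targets: root-2 ≈ 1.414; 4:3 ≈ 1.333; root-5 ≈ 2.236; 2:1 ≈ 2.000.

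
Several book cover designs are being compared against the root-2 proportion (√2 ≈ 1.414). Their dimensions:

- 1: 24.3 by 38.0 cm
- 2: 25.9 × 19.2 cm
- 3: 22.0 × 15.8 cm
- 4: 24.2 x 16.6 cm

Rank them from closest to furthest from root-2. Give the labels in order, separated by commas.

3, 4, 2, 1

Ratios: 1 = 38.0 / 24.3 ≈ 1.564; 2 = 25.9 / 19.2 ≈ 1.349; 3 = 22.0 / 15.8 ≈ 1.392; 4 = 24.2 / 16.6 ≈ 1.458.
|Δ from 1.414|: 1 0.150; 2 0.065; 3 0.022; 4 0.044.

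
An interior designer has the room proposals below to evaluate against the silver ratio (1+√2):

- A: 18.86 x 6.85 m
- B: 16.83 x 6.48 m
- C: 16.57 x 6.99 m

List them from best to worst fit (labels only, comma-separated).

A: 18.86/6.85 ≈ 2.753 → |2.753 − 2.414| = 0.339
B: 16.83/6.48 ≈ 2.597 → |2.597 − 2.414| = 0.183
C: 16.57/6.99 ≈ 2.371 → |2.371 − 2.414| = 0.043

C, B, A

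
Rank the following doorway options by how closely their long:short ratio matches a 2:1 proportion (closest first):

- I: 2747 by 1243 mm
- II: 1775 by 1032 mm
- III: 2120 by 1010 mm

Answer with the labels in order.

III, I, II

I: 2747/1243 ≈ 2.210 → |2.210 − 2.000| = 0.210
II: 1775/1032 ≈ 1.720 → |1.720 − 2.000| = 0.280
III: 2120/1010 ≈ 2.099 → |2.099 − 2.000| = 0.099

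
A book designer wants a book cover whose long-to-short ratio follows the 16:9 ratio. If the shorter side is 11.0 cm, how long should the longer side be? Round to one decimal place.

19.6 cm

16:9 ≈ 1.77778.
Longer side = 11.0 × 1.77778 ≈ 19.556 → 19.6 cm.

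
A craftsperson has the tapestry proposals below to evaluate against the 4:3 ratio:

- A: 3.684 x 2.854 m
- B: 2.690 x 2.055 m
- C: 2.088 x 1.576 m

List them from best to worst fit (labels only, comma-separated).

A: 3.684/2.854 ≈ 1.291 → |1.291 − 1.333| = 0.042
B: 2.690/2.055 ≈ 1.309 → |1.309 − 1.333| = 0.024
C: 2.088/1.576 ≈ 1.325 → |1.325 − 1.333| = 0.008

C, B, A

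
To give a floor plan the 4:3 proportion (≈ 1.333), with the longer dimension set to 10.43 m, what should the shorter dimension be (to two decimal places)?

4:3 ≈ 1.33333.
Shorter side = 10.43 ÷ 1.33333 ≈ 7.8225 → 7.82 m.

7.82 m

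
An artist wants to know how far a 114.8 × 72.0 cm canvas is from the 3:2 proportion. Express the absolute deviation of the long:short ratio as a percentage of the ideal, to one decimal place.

Ratio = 114.8 / 72.0 ≈ 1.5944.
Ideal 3:2 = 1.5000. |1.5944 − 1.5000| / 1.5000 ≈ 6.29% → 6.3%.

6.3%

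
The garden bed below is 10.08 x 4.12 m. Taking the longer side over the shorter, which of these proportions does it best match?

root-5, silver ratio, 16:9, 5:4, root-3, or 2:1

Ratio = 10.08 / 4.12 ≈ 2.447.
Distances: root-5 2.236 (Δ 0.211); silver ratio 2.414 (Δ 0.033); 16:9 1.778 (Δ 0.669); 5:4 1.250 (Δ 1.197); root-3 1.732 (Δ 0.715); 2:1 2.000 (Δ 0.447).

silver ratio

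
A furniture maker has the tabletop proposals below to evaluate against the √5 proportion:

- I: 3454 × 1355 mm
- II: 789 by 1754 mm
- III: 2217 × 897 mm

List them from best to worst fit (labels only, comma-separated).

Ratios: I = 3454 / 1355 ≈ 2.549; II = 1754 / 789 ≈ 2.223; III = 2217 / 897 ≈ 2.472.
|Δ from 2.236|: I 0.313; II 0.013; III 0.236.

II, III, I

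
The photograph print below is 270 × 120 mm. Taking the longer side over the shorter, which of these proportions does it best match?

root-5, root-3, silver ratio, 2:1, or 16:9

root-5

Ratio = 270 / 120 ≈ 2.250.
Distances: root-5 2.236 (Δ 0.014); root-3 1.732 (Δ 0.518); silver ratio 2.414 (Δ 0.164); 2:1 2.000 (Δ 0.250); 16:9 1.778 (Δ 0.472).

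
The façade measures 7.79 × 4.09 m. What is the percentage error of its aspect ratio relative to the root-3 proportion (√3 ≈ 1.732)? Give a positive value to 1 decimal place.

10.0%

Ratio = 7.79 / 4.09 ≈ 1.9046.
Ideal root-3 ≈ 1.7321. |1.9046 − 1.7321| / 1.7321 ≈ 9.96% → 10.0%.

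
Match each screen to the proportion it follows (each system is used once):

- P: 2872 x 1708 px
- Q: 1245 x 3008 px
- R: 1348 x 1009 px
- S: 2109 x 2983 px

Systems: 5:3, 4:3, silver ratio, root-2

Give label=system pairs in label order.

Ratios: P ≈ 1.681; Q ≈ 2.416; R ≈ 1.336; S ≈ 1.414.
Targets: 5:3 ≈ 1.667; 4:3 ≈ 1.333; silver ratio ≈ 2.414; root-2 ≈ 1.414.

P=5:3, Q=silver ratio, R=4:3, S=root-2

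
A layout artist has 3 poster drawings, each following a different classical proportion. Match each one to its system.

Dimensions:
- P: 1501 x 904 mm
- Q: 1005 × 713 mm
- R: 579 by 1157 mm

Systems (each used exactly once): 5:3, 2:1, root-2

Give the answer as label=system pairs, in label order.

P = 1501/904 ≈ 1.660 → 5:3 (1.667)
Q = 1005/713 ≈ 1.410 → root-2 (1.414)
R = 1157/579 ≈ 1.998 → 2:1 (2.000)

P=5:3, Q=root-2, R=2:1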